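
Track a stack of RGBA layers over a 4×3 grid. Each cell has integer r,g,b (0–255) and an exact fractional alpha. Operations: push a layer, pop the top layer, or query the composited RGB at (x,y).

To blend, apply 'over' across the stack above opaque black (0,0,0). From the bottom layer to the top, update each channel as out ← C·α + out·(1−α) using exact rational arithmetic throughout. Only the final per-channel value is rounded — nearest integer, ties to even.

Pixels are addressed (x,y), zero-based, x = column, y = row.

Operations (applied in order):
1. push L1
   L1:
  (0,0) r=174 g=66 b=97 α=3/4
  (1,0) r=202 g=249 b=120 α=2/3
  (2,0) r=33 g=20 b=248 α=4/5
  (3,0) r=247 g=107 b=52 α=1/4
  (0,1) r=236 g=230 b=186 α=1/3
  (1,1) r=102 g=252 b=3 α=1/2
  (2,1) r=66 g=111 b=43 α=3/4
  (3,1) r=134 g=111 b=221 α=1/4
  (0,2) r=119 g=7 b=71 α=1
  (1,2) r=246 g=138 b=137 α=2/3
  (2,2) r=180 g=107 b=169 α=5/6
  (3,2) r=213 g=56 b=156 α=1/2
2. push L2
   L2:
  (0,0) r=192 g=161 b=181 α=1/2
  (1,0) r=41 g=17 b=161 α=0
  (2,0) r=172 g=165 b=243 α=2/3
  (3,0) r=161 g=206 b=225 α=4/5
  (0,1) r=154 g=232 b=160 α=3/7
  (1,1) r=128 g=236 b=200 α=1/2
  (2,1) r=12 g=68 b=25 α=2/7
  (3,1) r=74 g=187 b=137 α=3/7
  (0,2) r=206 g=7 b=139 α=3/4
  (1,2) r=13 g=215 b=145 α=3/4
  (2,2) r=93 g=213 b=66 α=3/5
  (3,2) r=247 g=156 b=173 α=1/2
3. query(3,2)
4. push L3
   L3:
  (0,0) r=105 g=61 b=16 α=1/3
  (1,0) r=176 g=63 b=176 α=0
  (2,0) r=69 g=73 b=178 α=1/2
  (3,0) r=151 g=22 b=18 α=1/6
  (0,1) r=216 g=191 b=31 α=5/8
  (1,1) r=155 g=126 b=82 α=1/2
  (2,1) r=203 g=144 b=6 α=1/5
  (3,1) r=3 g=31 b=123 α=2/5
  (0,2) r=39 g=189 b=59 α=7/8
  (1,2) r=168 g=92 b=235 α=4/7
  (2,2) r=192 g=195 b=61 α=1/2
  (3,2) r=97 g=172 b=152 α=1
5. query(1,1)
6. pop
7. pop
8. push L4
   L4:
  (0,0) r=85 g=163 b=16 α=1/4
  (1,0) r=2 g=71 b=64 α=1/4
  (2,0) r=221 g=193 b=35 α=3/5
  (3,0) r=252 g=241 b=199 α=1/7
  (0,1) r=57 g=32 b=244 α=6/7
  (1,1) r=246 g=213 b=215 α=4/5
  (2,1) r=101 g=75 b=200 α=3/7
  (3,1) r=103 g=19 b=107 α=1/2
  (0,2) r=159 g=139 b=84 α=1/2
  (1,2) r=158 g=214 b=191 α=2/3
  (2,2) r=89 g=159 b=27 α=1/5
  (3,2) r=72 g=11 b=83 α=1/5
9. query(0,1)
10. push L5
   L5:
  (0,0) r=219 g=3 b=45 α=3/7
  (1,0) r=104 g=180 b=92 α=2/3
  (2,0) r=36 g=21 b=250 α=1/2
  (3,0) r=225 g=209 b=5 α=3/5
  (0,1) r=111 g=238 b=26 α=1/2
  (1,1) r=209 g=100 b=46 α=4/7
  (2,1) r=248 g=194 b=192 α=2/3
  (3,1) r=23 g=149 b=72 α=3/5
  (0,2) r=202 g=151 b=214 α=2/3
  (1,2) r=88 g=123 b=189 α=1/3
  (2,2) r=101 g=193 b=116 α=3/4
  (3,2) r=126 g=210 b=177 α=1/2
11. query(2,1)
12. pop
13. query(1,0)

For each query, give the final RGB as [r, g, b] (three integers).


query (3,2) [L1,L2] — begin 0,0,0
after L1 α=1/2: [213/2, 28, 78]
after L2 α=1/2: [707/4, 92, 251/2]
rounded: [177, 92, 126]

query (1,1) [L1,L2,L3] — begin 0,0,0
+L1 (α=1/2) → [51, 126, 3/2]
+L2 (α=1/2) → [179/2, 181, 403/4]
+L3 (α=1/2) → [489/4, 307/2, 731/8]
rounded: [122, 154, 91]

at x=0,y=1 over L1,L4:
+L1 (α=1/3) → [236/3, 230/3, 62]
+L4 (α=6/7) → [1262/21, 806/21, 218]
= [60, 38, 218]

(2,1) stack=L1,L4,L5; from [0,0,0]:
L1 α=3/4: [99/2, 333/4, 129/4]
L4 α=3/7: [501/7, 558/7, 729/7]
L5 α=2/3: [3973/21, 3274/21, 1139/7]
→ [189, 156, 163]

(1,0) stack=L1,L4; from [0,0,0]:
+L1 (α=2/3) → [404/3, 166, 80]
+L4 (α=1/4) → [203/2, 569/4, 76]
= [102, 142, 76]


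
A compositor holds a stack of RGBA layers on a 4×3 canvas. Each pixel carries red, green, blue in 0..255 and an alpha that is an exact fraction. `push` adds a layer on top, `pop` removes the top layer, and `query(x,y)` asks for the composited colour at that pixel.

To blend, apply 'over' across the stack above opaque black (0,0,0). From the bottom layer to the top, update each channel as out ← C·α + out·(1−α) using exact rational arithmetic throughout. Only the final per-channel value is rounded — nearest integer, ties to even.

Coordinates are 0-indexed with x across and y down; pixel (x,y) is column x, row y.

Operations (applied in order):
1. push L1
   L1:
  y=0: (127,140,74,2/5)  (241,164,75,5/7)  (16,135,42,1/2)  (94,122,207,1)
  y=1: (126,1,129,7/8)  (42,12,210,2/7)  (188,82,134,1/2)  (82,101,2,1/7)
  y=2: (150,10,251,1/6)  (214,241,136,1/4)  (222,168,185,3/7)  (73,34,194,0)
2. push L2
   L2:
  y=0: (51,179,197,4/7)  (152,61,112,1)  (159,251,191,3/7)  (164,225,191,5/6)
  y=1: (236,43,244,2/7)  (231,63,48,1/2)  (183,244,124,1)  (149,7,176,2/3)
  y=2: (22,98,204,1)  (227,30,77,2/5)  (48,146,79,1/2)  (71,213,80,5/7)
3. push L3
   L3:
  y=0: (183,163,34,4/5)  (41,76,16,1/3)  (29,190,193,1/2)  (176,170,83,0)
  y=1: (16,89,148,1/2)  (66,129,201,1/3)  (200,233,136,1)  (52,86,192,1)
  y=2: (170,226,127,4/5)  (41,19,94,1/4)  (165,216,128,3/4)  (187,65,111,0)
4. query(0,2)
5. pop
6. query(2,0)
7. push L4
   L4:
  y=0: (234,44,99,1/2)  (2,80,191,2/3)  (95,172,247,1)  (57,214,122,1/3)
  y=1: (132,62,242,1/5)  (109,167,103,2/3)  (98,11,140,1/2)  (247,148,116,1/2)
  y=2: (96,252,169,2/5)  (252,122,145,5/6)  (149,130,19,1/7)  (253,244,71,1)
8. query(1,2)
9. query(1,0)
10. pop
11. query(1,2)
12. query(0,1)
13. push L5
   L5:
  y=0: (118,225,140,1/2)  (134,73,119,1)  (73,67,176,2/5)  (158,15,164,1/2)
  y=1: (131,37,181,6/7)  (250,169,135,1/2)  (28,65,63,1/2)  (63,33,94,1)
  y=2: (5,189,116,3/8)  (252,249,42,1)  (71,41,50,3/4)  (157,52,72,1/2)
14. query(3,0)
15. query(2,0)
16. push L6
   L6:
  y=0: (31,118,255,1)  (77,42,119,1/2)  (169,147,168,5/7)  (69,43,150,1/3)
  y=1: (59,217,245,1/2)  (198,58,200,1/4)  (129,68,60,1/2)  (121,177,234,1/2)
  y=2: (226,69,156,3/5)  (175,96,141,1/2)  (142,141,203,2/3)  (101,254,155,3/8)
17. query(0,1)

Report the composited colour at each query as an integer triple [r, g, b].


at x=0,y=2 over L1,L2,L3:
L1 α=1/6: [25, 5/3, 251/6]
L2 α=1: [22, 98, 204]
L3 α=4/5: [702/5, 1002/5, 712/5]
rounded: [140, 200, 142]

at x=2,y=0 over L1,L2:
+L1 (α=1/2) → [8, 135/2, 21]
+L2 (α=3/7) → [509/7, 1023/7, 657/7]
rounded: [73, 146, 94]

at x=1,y=2 over L1,L2,L4:
after L1 α=1/4: [107/2, 241/4, 34]
after L2 α=2/5: [1229/10, 963/20, 256/5]
after L4 α=5/6: [13829/60, 13163/120, 3881/30]
rounded: [230, 110, 129]

at x=1,y=0 over L1,L2,L4:
L1 α=5/7: [1205/7, 820/7, 375/7]
L2 α=1: [152, 61, 112]
L4 α=2/3: [52, 221/3, 494/3]
→ [52, 74, 165]

query (1,2) [L1,L2] — begin 0,0,0
+L1 (α=1/4) → [107/2, 241/4, 34]
+L2 (α=2/5) → [1229/10, 963/20, 256/5]
rounded: [123, 48, 51]

at x=0,y=1 over L1,L2:
after L1 α=7/8: [441/4, 7/8, 903/8]
after L2 α=2/7: [4093/28, 723/56, 8419/56]
= [146, 13, 150]

(3,0) stack=L1,L2,L5; from [0,0,0]:
after L1 α=1: [94, 122, 207]
after L2 α=5/6: [457/3, 1247/6, 581/3]
after L5 α=1/2: [931/6, 1337/12, 1073/6]
= [155, 111, 179]

at x=2,y=0 over L1,L2,L5:
L1 α=1/2: [8, 135/2, 21]
L2 α=3/7: [509/7, 1023/7, 657/7]
L5 α=2/5: [2549/35, 4007/35, 887/7]
rounded: [73, 114, 127]

(0,1) stack=L1,L2,L5,L6; from [0,0,0]:
after L1 α=7/8: [441/4, 7/8, 903/8]
after L2 α=2/7: [4093/28, 723/56, 8419/56]
after L5 α=6/7: [26101/196, 13155/392, 69235/392]
after L6 α=1/2: [37665/392, 98219/784, 165275/784]
rounded: [96, 125, 211]


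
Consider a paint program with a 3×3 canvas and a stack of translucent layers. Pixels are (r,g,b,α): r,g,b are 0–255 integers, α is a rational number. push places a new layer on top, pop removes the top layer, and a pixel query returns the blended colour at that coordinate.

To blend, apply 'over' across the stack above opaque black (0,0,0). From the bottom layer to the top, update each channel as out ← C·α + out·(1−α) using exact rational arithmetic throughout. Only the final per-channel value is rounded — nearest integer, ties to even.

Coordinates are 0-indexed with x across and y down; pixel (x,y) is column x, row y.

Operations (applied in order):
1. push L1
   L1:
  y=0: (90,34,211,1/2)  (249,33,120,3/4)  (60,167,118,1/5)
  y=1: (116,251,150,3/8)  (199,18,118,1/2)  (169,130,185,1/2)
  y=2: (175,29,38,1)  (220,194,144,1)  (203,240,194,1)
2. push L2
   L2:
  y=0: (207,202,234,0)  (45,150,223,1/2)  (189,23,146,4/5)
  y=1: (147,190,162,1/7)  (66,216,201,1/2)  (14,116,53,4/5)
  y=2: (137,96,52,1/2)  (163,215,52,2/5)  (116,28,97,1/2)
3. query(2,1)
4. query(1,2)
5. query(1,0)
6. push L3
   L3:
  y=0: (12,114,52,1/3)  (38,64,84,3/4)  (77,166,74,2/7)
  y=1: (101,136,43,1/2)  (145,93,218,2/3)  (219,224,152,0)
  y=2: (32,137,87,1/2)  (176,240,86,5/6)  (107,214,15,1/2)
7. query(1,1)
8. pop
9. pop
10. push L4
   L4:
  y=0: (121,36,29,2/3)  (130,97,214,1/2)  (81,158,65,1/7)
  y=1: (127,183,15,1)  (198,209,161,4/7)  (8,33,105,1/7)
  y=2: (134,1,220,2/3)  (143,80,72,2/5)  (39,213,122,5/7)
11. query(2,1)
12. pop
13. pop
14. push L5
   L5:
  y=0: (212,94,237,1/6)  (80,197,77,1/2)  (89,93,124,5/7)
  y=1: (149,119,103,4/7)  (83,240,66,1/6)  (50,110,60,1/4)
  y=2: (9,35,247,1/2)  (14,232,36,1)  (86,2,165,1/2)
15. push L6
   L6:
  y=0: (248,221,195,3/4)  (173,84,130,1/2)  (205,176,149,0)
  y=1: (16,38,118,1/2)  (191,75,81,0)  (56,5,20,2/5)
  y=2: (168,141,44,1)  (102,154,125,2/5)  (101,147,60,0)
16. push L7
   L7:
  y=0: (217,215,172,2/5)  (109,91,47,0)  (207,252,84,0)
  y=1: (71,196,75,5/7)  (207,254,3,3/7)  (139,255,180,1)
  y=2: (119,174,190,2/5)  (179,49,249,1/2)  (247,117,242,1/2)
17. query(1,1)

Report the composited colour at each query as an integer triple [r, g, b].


query (2,1) [L1,L2] — begin 0,0,0
+L1 (α=1/2) → [169/2, 65, 185/2]
+L2 (α=4/5) → [281/10, 529/5, 609/10]
= [28, 106, 61]

query (1,2) [L1,L2] — begin 0,0,0
after L1 α=1: [220, 194, 144]
after L2 α=2/5: [986/5, 1012/5, 536/5]
= [197, 202, 107]

(1,0) stack=L1,L2; from [0,0,0]:
after L1 α=3/4: [747/4, 99/4, 90]
after L2 α=1/2: [927/8, 699/8, 313/2]
→ [116, 87, 156]

query (1,1) [L1,L2,L3] — begin 0,0,0
+L1 (α=1/2) → [199/2, 9, 59]
+L2 (α=1/2) → [331/4, 225/2, 130]
+L3 (α=2/3) → [497/4, 199/2, 566/3]
→ [124, 100, 189]

at x=2,y=1 over L1,L4:
L1 α=1/2: [169/2, 65, 185/2]
L4 α=1/7: [515/7, 423/7, 660/7]
= [74, 60, 94]

at x=1,y=1 over L5,L6,L7:
L5 α=1/6: [83/6, 40, 11]
L6 α=0: [83/6, 40, 11]
L7 α=3/7: [2029/21, 922/7, 53/7]
→ [97, 132, 8]


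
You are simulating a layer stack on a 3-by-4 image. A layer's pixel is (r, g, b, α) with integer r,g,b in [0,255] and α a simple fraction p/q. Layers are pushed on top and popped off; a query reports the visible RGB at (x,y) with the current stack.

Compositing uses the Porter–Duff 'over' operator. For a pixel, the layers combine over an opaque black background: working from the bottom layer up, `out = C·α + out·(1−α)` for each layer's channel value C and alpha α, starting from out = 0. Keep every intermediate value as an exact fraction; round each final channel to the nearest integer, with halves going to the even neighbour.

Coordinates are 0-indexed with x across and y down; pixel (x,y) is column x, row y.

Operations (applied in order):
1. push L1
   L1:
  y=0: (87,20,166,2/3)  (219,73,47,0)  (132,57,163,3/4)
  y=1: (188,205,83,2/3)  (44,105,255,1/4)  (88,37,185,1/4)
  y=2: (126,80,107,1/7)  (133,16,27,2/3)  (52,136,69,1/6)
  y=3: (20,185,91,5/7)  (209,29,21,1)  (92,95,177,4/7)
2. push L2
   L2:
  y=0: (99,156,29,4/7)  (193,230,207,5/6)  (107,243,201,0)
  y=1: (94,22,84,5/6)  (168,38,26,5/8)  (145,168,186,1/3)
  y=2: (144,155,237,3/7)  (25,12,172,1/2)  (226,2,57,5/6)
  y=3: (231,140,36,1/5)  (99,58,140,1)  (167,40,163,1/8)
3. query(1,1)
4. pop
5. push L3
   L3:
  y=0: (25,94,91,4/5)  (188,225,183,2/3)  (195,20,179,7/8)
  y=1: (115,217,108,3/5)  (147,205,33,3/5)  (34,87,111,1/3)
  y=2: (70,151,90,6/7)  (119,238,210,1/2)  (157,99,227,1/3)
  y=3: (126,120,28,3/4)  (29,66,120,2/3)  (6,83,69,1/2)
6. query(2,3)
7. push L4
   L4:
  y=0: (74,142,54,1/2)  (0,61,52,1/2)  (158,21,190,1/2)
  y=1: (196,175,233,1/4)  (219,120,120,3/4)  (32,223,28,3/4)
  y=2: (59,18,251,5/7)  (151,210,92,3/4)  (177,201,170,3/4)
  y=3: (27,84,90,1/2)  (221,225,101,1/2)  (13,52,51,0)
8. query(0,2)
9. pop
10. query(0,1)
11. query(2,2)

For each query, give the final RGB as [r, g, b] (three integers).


at x=1,y=1 over L1,L2:
after L1 α=1/4: [11, 105/4, 255/4]
after L2 α=5/8: [873/8, 1075/32, 1285/32]
→ [109, 34, 40]

at x=2,y=3 over L1,L3:
after L1 α=4/7: [368/7, 380/7, 708/7]
after L3 α=1/2: [205/7, 961/14, 1191/14]
= [29, 69, 85]

(0,2) stack=L1,L3,L4; from [0,0,0]:
+L1 (α=1/7) → [18, 80/7, 107/7]
+L3 (α=6/7) → [438/7, 6422/49, 3887/49]
+L4 (α=5/7) → [2941/49, 17254/343, 69269/343]
= [60, 50, 202]

(0,1) stack=L1,L3; from [0,0,0]:
+L1 (α=2/3) → [376/3, 410/3, 166/3]
+L3 (α=3/5) → [1787/15, 2773/15, 1304/15]
→ [119, 185, 87]

(2,2) stack=L1,L3; from [0,0,0]:
+L1 (α=1/6) → [26/3, 68/3, 23/2]
+L3 (α=1/3) → [523/9, 433/9, 250/3]
= [58, 48, 83]


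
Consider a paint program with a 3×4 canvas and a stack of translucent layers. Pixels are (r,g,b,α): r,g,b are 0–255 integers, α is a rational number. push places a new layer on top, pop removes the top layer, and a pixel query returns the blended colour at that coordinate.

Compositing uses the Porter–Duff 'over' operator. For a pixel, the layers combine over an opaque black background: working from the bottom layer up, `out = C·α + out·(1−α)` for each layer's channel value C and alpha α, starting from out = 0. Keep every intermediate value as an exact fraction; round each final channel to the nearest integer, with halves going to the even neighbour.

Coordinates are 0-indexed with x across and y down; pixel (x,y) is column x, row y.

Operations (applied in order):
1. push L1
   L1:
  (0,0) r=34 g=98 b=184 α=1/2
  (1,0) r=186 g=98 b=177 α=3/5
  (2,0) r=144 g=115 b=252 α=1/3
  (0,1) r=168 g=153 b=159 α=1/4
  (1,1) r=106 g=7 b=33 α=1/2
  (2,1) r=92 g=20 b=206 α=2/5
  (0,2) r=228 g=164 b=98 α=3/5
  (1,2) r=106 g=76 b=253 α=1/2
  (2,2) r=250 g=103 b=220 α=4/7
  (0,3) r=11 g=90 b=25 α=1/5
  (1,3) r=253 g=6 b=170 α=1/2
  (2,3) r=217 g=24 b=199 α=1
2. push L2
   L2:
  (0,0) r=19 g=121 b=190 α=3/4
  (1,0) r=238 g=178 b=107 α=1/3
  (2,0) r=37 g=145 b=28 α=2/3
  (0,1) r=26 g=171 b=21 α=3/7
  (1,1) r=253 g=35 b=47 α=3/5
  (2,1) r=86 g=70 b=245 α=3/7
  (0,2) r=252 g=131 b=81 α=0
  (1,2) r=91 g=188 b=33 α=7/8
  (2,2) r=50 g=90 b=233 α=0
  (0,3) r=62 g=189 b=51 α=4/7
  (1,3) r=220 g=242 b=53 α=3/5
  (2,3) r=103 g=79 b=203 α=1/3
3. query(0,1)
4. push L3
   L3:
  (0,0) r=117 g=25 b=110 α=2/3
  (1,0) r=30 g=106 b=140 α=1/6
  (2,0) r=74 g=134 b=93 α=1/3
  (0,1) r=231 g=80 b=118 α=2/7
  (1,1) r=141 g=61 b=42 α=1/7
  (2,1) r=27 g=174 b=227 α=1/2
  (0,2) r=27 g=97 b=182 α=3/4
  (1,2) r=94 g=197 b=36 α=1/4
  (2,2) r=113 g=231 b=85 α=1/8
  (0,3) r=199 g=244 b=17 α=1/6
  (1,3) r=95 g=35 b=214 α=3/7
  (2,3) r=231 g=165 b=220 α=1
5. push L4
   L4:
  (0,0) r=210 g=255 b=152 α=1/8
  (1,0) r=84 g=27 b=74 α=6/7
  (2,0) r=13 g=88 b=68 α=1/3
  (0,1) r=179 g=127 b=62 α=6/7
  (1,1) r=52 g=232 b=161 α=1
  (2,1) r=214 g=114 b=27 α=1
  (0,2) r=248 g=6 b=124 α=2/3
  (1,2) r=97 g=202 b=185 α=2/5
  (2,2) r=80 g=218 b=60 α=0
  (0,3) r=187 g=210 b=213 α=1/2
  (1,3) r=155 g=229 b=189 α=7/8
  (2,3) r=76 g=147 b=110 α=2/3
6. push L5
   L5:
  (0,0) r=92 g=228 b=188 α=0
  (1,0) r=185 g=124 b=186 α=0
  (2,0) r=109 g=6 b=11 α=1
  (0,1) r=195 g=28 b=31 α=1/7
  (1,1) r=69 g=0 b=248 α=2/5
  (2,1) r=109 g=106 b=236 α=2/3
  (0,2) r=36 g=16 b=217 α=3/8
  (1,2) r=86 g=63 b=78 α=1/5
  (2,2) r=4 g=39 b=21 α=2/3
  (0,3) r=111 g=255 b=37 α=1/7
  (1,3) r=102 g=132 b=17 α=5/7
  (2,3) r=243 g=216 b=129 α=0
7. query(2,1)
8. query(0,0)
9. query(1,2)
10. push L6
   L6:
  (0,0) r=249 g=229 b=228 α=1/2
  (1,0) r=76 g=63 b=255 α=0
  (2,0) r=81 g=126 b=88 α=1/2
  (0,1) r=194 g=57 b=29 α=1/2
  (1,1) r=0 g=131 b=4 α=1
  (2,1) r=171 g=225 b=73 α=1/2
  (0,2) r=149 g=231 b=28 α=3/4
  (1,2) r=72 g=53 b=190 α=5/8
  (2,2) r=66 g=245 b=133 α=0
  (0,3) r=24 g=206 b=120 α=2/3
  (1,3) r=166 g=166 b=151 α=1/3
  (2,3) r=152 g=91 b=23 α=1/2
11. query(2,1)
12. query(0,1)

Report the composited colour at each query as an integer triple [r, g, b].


at x=0,y=1 over L1,L2:
L1 α=1/4: [42, 153/4, 159/4]
L2 α=3/7: [246/7, 666/7, 222/7]
→ [35, 95, 32]

(2,1) stack=L1,L2,L3,L4,L5; from [0,0,0]:
L1 α=2/5: [184/5, 8, 412/5]
L2 α=3/7: [2026/35, 242/7, 5323/35]
L3 α=1/2: [2971/70, 730/7, 6634/35]
L4 α=1: [214, 114, 27]
L5 α=2/3: [144, 326/3, 499/3]
rounded: [144, 109, 166]

(0,0) stack=L1,L2,L3,L4,L5; from [0,0,0]:
+L1 (α=1/2) → [17, 49, 92]
+L2 (α=3/4) → [37/2, 103, 331/2]
+L3 (α=2/3) → [505/6, 51, 257/2]
+L4 (α=1/8) → [4795/48, 153/2, 2103/16]
+L5 (α=0) → [4795/48, 153/2, 2103/16]
rounded: [100, 76, 131]

(1,2) stack=L1,L2,L3,L4,L5; from [0,0,0]:
+L1 (α=1/2) → [53, 38, 253/2]
+L2 (α=7/8) → [345/4, 677/4, 715/16]
+L3 (α=1/4) → [1411/16, 2819/16, 2721/64]
+L4 (α=2/5) → [7337/80, 14921/80, 31843/320]
+L5 (α=1/5) → [9057/100, 16181/100, 38083/400]
= [91, 162, 95]

(2,1) stack=L1,L2,L3,L4,L5,L6; from [0,0,0]:
after L1 α=2/5: [184/5, 8, 412/5]
after L2 α=3/7: [2026/35, 242/7, 5323/35]
after L3 α=1/2: [2971/70, 730/7, 6634/35]
after L4 α=1: [214, 114, 27]
after L5 α=2/3: [144, 326/3, 499/3]
after L6 α=1/2: [315/2, 1001/6, 359/3]
= [158, 167, 120]

at x=0,y=1 over L1,L2,L3,L4,L5,L6:
+L1 (α=1/4) → [42, 153/4, 159/4]
+L2 (α=3/7) → [246/7, 666/7, 222/7]
+L3 (α=2/7) → [4464/49, 4450/49, 2762/49]
+L4 (α=6/7) → [57090/343, 41788/343, 20990/343]
+L5 (α=1/7) → [409425/2401, 260332/2401, 136573/2401]
+L6 (α=1/2) → [875219/4802, 397189/4802, 103101/2401]
rounded: [182, 83, 43]


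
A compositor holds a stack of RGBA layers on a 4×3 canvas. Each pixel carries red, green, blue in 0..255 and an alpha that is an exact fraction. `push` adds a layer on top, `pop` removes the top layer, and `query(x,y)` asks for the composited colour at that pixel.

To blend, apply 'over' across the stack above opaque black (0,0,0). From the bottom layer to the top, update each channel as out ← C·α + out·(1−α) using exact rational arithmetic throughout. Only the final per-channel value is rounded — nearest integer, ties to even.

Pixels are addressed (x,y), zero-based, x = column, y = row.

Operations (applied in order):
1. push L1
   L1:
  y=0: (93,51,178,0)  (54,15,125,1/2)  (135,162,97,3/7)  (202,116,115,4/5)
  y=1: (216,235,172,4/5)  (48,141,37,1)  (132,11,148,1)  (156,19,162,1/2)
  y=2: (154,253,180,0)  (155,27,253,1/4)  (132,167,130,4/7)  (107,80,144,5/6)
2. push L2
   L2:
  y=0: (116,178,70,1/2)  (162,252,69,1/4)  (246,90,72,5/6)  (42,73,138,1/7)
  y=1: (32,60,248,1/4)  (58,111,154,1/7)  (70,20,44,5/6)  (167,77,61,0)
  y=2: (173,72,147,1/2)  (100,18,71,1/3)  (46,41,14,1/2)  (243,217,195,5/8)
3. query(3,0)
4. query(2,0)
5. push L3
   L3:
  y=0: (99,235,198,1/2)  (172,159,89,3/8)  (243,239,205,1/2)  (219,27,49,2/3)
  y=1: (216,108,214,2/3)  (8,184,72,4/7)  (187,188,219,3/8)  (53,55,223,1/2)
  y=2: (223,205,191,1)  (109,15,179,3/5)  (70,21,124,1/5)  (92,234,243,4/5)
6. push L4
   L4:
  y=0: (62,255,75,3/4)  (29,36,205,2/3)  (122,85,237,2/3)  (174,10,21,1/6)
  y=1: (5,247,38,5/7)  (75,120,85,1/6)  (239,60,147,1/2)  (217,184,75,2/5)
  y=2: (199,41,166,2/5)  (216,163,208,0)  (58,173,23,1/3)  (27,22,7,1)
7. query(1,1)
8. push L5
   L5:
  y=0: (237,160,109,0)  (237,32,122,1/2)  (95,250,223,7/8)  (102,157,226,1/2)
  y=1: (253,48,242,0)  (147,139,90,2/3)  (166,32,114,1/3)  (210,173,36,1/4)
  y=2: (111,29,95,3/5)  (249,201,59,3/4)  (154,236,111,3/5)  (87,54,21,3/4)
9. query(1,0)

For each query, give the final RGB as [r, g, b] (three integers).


at x=3,y=0 over L1,L2:
L1 α=4/5: [808/5, 464/5, 92]
L2 α=1/7: [5058/35, 3149/35, 690/7]
= [145, 90, 99]

(2,0) stack=L1,L2; from [0,0,0]:
after L1 α=3/7: [405/7, 486/7, 291/7]
after L2 α=5/6: [3005/14, 606/7, 937/14]
= [215, 87, 67]

at x=1,y=1 over L1,L2,L3,L4:
+L1 (α=1) → [48, 141, 37]
+L2 (α=1/7) → [346/7, 957/7, 376/7]
+L3 (α=4/7) → [1262/49, 8023/49, 3144/49]
+L4 (α=1/6) → [9985/294, 45995/294, 19885/294]
→ [34, 156, 68]

(1,0) stack=L1,L2,L3,L4,L5; from [0,0,0]:
+L1 (α=1/2) → [27, 15/2, 125/2]
+L2 (α=1/4) → [243/4, 549/8, 513/8]
+L3 (α=3/8) → [3279/32, 6561/64, 4701/64]
+L4 (α=2/3) → [5135/96, 3723/64, 30941/192]
+L5 (α=1/2) → [27887/192, 5771/128, 54365/384]
= [145, 45, 142]


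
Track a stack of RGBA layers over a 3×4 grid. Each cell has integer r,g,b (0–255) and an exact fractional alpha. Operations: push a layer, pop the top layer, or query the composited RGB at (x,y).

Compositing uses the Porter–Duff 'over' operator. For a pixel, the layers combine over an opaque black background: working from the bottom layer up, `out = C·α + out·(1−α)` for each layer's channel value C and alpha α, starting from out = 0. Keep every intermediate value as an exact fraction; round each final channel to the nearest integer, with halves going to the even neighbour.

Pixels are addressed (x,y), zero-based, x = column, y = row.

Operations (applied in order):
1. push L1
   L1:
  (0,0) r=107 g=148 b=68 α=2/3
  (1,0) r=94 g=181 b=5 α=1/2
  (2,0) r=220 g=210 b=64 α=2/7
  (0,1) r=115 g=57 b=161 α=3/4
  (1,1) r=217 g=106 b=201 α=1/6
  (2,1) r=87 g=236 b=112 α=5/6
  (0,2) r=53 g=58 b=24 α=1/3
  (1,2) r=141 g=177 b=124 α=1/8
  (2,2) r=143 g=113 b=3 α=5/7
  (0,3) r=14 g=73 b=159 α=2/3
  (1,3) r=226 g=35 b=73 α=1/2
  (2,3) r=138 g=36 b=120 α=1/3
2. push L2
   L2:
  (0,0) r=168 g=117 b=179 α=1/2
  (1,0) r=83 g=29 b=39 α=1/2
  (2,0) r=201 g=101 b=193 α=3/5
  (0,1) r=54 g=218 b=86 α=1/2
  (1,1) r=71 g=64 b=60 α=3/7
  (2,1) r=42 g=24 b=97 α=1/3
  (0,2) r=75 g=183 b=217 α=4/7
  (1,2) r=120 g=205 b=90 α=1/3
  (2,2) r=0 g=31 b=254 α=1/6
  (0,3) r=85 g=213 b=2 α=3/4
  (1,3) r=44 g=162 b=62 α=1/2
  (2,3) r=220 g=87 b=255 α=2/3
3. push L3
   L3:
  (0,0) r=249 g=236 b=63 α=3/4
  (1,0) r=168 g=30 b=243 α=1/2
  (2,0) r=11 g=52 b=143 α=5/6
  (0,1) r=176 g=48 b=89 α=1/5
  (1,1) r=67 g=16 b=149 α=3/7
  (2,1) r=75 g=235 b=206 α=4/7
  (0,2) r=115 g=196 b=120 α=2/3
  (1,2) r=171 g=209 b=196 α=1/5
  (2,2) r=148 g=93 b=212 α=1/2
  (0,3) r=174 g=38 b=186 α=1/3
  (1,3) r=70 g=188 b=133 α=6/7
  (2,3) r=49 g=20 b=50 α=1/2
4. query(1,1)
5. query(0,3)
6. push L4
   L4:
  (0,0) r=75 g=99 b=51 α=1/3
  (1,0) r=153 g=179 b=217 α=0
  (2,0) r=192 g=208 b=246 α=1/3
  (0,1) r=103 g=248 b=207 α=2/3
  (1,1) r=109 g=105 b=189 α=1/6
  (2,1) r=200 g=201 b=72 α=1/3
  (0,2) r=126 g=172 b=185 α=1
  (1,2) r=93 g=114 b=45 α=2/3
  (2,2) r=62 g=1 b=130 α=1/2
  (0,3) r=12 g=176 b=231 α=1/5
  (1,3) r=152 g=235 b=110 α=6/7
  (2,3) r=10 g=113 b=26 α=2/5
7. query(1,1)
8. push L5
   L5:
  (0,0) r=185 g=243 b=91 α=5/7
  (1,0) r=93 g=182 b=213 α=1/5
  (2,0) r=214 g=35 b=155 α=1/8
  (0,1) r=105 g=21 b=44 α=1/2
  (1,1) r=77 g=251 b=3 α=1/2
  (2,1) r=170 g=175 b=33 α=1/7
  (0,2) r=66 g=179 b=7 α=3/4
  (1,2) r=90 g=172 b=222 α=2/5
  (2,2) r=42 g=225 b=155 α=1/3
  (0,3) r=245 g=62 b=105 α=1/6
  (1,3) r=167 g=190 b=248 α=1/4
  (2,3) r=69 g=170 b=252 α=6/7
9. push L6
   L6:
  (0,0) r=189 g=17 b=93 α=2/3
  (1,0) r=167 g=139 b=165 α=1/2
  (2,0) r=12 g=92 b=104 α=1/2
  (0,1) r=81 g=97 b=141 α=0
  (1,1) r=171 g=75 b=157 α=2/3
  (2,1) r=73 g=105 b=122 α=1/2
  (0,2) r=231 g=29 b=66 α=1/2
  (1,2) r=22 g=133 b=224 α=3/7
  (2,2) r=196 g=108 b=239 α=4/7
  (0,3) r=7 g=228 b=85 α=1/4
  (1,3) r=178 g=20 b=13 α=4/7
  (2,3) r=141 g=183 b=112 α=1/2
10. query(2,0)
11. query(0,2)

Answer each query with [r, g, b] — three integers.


(1,1) stack=L1,L2,L3; from [0,0,0]:
+L1 (α=1/6) → [217/6, 53/3, 67/2]
+L2 (α=3/7) → [1073/21, 788/21, 314/7]
+L3 (α=3/7) → [8513/147, 4160/147, 4385/49]
= [58, 28, 89]

query (0,3) [L1,L2,L3] — begin 0,0,0
after L1 α=2/3: [28/3, 146/3, 106]
after L2 α=3/4: [793/12, 2063/12, 28]
after L3 α=1/3: [1837/18, 2291/18, 242/3]
= [102, 127, 81]

query (1,1) [L1,L2,L3,L4] — begin 0,0,0
+L1 (α=1/6) → [217/6, 53/3, 67/2]
+L2 (α=3/7) → [1073/21, 788/21, 314/7]
+L3 (α=3/7) → [8513/147, 4160/147, 4385/49]
+L4 (α=1/6) → [29294/441, 36235/882, 15593/147]
rounded: [66, 41, 106]

at x=2,y=0 over L1,L2,L3,L4,L5,L6:
after L1 α=2/7: [440/7, 60, 128/7]
after L2 α=3/5: [5101/35, 423/5, 4309/35]
after L3 α=5/6: [1171/35, 1723/30, 4889/35]
after L4 α=1/3: [9062/105, 4843/45, 18388/105]
after L5 α=1/8: [1534/15, 8869/90, 20713/120]
after L6 α=1/2: [857/15, 17149/180, 33193/240]
= [57, 95, 138]

at x=0,y=2 over L1,L2,L3,L4,L5,L6:
after L1 α=1/3: [53/3, 58/3, 8]
after L2 α=4/7: [353/7, 790/7, 892/7]
after L3 α=2/3: [1963/21, 1178/7, 2572/21]
after L4 α=1: [126, 172, 185]
after L5 α=3/4: [81, 709/4, 103/2]
after L6 α=1/2: [156, 825/8, 235/4]
rounded: [156, 103, 59]


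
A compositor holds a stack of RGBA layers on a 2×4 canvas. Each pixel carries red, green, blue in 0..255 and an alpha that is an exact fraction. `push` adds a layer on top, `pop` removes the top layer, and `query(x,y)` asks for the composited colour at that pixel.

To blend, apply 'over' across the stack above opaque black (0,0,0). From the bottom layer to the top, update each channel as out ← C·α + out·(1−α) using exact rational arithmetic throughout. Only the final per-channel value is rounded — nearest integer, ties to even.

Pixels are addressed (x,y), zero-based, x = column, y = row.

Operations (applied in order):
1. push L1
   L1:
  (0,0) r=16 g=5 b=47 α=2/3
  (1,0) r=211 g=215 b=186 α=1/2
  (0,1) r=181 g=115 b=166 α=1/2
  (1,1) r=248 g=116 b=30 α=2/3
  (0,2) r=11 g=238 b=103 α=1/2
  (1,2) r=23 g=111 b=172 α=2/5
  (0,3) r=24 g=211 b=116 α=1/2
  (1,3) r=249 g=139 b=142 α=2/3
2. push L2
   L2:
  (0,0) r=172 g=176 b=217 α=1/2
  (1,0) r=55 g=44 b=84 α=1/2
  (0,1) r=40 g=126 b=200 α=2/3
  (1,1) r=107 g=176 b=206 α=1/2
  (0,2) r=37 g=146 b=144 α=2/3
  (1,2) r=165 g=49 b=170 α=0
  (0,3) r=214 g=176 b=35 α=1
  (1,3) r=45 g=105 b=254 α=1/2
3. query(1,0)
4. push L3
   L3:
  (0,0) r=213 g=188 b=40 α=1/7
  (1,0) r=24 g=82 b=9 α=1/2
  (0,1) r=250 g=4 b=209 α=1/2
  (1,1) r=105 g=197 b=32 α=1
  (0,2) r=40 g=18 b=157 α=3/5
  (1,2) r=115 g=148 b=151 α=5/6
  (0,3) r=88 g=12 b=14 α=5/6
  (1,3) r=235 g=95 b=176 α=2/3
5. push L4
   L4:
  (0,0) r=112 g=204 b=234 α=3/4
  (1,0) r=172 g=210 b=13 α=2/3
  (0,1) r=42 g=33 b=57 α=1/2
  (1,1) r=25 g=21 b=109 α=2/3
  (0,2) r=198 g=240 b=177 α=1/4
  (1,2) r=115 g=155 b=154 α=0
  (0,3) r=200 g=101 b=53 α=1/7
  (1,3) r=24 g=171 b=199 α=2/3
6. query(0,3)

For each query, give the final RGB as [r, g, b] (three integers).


at x=1,y=0 over L1,L2:
after L1 α=1/2: [211/2, 215/2, 93]
after L2 α=1/2: [321/4, 303/4, 177/2]
= [80, 76, 88]

query (0,3) [L1,L2,L3,L4] — begin 0,0,0
+L1 (α=1/2) → [12, 211/2, 58]
+L2 (α=1) → [214, 176, 35]
+L3 (α=5/6) → [109, 118/3, 35/2]
+L4 (α=1/7) → [122, 337/7, 158/7]
= [122, 48, 23]


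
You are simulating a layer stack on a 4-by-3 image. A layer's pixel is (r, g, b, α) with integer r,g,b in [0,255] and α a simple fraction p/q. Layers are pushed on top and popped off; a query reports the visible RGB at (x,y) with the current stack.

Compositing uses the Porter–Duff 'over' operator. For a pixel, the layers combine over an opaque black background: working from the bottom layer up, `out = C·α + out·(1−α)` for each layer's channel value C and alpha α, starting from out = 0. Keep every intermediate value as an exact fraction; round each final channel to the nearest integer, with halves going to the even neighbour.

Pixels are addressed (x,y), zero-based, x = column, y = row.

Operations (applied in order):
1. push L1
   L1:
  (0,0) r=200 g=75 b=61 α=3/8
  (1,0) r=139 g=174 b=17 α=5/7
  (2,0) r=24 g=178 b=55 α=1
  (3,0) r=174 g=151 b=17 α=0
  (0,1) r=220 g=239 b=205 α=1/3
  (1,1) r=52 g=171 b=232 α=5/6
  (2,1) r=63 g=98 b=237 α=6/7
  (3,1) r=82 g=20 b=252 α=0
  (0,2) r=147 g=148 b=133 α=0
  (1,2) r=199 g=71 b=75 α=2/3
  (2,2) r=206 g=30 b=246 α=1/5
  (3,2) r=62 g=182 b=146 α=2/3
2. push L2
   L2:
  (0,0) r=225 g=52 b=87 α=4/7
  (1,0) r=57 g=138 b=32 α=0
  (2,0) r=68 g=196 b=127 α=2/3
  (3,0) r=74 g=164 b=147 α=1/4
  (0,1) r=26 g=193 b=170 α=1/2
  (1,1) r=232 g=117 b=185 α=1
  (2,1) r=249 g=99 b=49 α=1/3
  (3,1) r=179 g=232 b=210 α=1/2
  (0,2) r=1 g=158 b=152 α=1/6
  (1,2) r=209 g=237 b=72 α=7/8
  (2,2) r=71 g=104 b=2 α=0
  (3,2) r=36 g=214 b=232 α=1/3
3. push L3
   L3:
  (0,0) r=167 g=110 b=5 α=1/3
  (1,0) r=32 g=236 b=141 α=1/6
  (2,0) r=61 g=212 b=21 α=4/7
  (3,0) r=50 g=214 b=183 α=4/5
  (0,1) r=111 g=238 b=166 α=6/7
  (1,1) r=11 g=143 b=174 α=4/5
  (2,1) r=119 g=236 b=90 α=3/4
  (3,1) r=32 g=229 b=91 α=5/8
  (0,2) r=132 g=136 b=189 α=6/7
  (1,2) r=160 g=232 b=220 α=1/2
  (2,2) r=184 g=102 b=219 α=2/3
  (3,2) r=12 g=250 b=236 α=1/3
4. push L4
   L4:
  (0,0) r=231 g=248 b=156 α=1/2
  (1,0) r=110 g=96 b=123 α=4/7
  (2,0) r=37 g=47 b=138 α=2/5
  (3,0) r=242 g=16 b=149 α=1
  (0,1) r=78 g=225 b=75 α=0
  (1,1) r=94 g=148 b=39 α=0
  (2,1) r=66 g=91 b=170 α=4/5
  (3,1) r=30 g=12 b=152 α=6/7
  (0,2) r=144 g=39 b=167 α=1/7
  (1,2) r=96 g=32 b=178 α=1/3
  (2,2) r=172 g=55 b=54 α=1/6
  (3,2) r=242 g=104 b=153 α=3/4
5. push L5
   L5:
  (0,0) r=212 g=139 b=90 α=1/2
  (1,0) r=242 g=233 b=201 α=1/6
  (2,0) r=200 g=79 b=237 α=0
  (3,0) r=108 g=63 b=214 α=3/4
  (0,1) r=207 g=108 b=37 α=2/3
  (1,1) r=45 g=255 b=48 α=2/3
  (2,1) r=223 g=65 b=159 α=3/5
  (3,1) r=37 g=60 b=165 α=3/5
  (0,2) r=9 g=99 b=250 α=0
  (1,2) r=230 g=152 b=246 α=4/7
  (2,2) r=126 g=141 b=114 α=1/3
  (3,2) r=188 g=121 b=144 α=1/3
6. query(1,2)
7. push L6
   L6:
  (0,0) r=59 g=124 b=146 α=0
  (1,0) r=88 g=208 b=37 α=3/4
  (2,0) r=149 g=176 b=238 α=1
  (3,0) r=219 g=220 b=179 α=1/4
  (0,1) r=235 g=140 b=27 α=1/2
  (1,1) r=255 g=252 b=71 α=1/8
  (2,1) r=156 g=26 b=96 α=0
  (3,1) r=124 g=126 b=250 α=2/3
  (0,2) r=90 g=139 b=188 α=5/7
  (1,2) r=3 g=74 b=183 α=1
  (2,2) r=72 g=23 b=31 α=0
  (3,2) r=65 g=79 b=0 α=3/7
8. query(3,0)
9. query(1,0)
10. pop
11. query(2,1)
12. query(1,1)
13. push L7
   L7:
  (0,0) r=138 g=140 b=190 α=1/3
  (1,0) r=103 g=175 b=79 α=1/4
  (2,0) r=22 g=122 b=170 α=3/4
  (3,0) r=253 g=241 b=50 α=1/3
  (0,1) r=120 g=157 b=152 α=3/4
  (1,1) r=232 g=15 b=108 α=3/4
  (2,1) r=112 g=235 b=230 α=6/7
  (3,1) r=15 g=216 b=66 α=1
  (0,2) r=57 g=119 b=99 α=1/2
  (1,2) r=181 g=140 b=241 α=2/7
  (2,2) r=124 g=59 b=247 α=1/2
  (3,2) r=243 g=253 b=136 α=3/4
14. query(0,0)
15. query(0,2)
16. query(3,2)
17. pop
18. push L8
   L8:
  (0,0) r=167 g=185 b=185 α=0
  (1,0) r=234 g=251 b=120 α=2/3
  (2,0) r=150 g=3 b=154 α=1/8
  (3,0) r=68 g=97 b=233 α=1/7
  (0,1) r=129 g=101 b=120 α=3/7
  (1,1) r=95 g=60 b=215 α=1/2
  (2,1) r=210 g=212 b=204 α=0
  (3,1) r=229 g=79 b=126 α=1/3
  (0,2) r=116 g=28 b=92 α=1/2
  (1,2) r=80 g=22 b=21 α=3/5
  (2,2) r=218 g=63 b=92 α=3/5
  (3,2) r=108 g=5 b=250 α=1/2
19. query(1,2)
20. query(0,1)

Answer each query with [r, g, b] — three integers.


(1,2) stack=L1,L2,L3,L4,L5; from [0,0,0]:
L1 α=2/3: [398/3, 142/3, 50]
L2 α=7/8: [4787/24, 5119/24, 277/4]
L3 α=1/2: [8627/48, 10687/48, 1157/8]
L4 α=1/3: [10931/72, 11455/72, 623/4]
L5 α=4/7: [33011/168, 3721/24, 5805/28]
rounded: [196, 155, 207]

(3,0) stack=L1,L2,L3,L4,L5,L6; from [0,0,0]:
+L1 (α=0) → [0, 0, 0]
+L2 (α=1/4) → [37/2, 41, 147/4]
+L3 (α=4/5) → [437/10, 897/5, 615/4]
+L4 (α=1) → [242, 16, 149]
+L5 (α=3/4) → [283/2, 205/4, 791/4]
+L6 (α=1/4) → [1287/8, 1495/16, 3089/16]
= [161, 93, 193]

(1,0) stack=L1,L2,L3,L4,L5,L6; from [0,0,0]:
L1 α=5/7: [695/7, 870/7, 85/7]
L2 α=0: [695/7, 870/7, 85/7]
L3 α=1/6: [1233/14, 3001/21, 706/21]
L4 α=4/7: [9859/98, 5689/49, 4150/49]
L5 α=1/6: [24337/196, 19931/147, 30599/294]
L6 α=3/4: [76081/784, 111659/588, 63233/1176]
= [97, 190, 54]

(2,1) stack=L1,L2,L3,L4,L5; from [0,0,0]:
L1 α=6/7: [54, 84, 1422/7]
L2 α=1/3: [119, 89, 3187/21]
L3 α=3/4: [119, 797/4, 8857/84]
L4 α=4/5: [383/5, 2253/20, 65977/420]
L5 α=3/5: [4111/25, 4203/50, 166147/1050]
rounded: [164, 84, 158]

(1,1) stack=L1,L2,L3,L4,L5; from [0,0,0]:
+L1 (α=5/6) → [130/3, 285/2, 580/3]
+L2 (α=1) → [232, 117, 185]
+L3 (α=4/5) → [276/5, 689/5, 881/5]
+L4 (α=0) → [276/5, 689/5, 881/5]
+L5 (α=2/3) → [242/5, 3239/15, 1361/15]
rounded: [48, 216, 91]

query (0,0) [L1,L2,L3,L4,L5,L7] — begin 0,0,0
L1 α=3/8: [75, 225/8, 183/8]
L2 α=4/7: [1125/7, 2339/56, 3333/56]
L3 α=1/3: [3419/21, 5419/84, 3473/84]
L4 α=1/2: [4135/21, 26251/168, 16577/168]
L5 α=1/2: [8587/42, 49603/336, 31697/336]
L7 α=1/3: [11485/63, 73123/504, 63617/504]
= [182, 145, 126]

(0,2) stack=L1,L2,L3,L4,L5,L7; from [0,0,0]:
L1 α=0: [0, 0, 0]
L2 α=1/6: [1/6, 79/3, 76/3]
L3 α=6/7: [679/6, 361/3, 3478/21]
L4 α=1/7: [823/7, 761/7, 8125/49]
L5 α=0: [823/7, 761/7, 8125/49]
L7 α=1/2: [611/7, 797/7, 6488/49]
= [87, 114, 132]

query (3,2) [L1,L2,L3,L4,L5,L7] — begin 0,0,0
after L1 α=2/3: [124/3, 364/3, 292/3]
after L2 α=1/3: [356/9, 1370/9, 1280/9]
after L3 α=1/3: [820/27, 4990/27, 4684/27]
after L4 α=3/4: [10211/54, 6707/54, 17077/108]
after L5 α=1/3: [15287/81, 9974/81, 24853/162]
after L7 α=3/4: [18584/81, 71453/324, 90949/648]
rounded: [229, 221, 140]

query (1,2) [L1,L2,L3,L4,L5,L8] — begin 0,0,0
after L1 α=2/3: [398/3, 142/3, 50]
after L2 α=7/8: [4787/24, 5119/24, 277/4]
after L3 α=1/2: [8627/48, 10687/48, 1157/8]
after L4 α=1/3: [10931/72, 11455/72, 623/4]
after L5 α=4/7: [33011/168, 3721/24, 5805/28]
after L8 α=3/5: [53171/420, 4513/60, 6687/70]
= [127, 75, 96]

query (0,1) [L1,L2,L3,L4,L5,L8] — begin 0,0,0
+L1 (α=1/3) → [220/3, 239/3, 205/3]
+L2 (α=1/2) → [149/3, 409/3, 715/6]
+L3 (α=6/7) → [2147/21, 4693/21, 6691/42]
+L4 (α=0) → [2147/21, 4693/21, 6691/42]
+L5 (α=2/3) → [10841/63, 9229/63, 9799/126]
+L8 (α=3/7) → [67745/441, 56005/441, 42278/441]
→ [154, 127, 96]


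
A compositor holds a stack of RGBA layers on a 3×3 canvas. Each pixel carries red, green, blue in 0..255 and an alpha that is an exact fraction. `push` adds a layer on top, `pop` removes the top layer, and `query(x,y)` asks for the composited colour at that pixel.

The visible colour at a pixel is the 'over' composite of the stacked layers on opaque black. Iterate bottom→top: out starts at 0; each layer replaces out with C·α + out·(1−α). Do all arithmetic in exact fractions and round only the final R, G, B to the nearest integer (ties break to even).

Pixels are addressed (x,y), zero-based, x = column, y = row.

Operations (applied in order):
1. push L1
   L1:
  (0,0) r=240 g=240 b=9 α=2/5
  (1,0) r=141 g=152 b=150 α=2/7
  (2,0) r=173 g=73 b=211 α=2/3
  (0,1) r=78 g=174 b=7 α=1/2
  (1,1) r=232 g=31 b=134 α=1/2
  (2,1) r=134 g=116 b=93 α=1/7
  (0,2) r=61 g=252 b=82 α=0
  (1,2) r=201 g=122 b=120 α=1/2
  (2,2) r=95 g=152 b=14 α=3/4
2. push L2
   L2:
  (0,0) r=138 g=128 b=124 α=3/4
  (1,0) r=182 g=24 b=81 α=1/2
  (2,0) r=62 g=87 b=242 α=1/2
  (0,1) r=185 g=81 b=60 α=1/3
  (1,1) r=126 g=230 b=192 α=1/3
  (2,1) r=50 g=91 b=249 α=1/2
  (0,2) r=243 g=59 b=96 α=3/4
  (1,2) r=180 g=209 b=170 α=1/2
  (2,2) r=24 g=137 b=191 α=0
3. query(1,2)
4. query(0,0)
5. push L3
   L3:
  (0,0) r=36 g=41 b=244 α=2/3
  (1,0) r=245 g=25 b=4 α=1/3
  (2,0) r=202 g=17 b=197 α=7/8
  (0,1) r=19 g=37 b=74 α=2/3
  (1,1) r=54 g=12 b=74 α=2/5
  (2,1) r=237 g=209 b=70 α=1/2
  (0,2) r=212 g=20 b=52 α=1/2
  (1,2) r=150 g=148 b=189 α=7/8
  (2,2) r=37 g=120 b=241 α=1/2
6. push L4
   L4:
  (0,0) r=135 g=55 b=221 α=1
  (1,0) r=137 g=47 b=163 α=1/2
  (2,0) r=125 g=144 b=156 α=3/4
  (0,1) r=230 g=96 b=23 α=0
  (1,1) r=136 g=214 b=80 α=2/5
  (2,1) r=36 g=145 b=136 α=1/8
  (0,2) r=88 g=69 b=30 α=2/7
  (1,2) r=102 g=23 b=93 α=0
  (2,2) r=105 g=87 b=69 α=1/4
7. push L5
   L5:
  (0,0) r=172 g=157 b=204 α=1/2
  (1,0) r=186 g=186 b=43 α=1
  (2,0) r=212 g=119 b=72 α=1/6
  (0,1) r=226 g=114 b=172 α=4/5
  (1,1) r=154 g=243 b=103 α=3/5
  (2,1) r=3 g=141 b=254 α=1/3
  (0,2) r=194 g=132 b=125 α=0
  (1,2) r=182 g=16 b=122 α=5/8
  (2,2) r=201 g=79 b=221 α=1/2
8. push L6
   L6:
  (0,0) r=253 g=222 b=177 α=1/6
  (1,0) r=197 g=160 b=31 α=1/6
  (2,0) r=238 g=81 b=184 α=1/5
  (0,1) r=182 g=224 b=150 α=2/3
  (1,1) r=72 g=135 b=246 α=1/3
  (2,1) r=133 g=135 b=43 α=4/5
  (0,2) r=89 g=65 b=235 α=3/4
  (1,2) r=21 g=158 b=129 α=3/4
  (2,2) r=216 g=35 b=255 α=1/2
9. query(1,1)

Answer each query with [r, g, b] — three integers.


at x=1,y=2 over L1,L2:
+L1 (α=1/2) → [201/2, 61, 60]
+L2 (α=1/2) → [561/4, 135, 115]
= [140, 135, 115]

at x=0,y=0 over L1,L2:
+L1 (α=2/5) → [96, 96, 18/5]
+L2 (α=3/4) → [255/2, 120, 939/10]
rounded: [128, 120, 94]

(1,1) stack=L1,L2,L3,L4,L5,L6; from [0,0,0]:
+L1 (α=1/2) → [116, 31/2, 67]
+L2 (α=1/3) → [358/3, 87, 326/3]
+L3 (α=2/5) → [466/5, 57, 474/5]
+L4 (α=2/5) → [2758/25, 599/5, 2222/25]
+L5 (α=3/5) → [17066/125, 4843/25, 12169/125]
+L6 (α=1/3) → [43132/375, 13061/75, 55088/375]
= [115, 174, 147]


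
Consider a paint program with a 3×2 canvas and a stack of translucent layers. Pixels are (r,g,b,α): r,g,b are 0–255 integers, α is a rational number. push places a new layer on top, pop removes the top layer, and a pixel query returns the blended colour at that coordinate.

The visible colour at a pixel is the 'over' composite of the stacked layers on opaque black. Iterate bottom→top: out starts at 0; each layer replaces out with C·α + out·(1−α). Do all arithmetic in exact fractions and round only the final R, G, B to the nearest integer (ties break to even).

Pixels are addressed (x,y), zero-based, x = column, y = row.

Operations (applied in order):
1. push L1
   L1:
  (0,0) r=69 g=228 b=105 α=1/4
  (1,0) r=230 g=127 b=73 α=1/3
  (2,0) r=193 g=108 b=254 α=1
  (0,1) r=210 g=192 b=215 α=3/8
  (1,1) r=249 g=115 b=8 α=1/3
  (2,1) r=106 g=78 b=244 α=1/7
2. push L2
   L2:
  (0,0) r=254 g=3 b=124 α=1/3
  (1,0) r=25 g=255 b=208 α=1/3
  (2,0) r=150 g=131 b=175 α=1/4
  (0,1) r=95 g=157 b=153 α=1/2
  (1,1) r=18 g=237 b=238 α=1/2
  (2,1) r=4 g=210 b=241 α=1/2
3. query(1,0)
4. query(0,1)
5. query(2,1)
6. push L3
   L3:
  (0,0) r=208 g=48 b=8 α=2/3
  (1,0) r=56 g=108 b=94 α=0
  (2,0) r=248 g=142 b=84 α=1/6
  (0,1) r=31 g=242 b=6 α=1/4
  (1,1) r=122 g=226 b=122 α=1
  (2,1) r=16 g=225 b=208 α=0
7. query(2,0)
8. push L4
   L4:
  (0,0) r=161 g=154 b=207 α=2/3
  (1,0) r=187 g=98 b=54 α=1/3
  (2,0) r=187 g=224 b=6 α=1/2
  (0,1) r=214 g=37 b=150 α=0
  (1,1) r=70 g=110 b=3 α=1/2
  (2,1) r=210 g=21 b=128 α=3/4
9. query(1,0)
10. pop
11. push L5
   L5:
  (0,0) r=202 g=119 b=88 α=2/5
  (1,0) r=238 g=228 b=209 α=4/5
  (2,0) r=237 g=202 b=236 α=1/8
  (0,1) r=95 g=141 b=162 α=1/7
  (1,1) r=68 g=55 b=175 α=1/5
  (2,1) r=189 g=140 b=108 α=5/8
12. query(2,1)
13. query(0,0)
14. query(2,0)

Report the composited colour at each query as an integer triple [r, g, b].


(1,0) stack=L1,L2; from [0,0,0]:
+L1 (α=1/3) → [230/3, 127/3, 73/3]
+L2 (α=1/3) → [535/9, 1019/9, 770/9]
rounded: [59, 113, 86]

(0,1) stack=L1,L2; from [0,0,0]:
L1 α=3/8: [315/4, 72, 645/8]
L2 α=1/2: [695/8, 229/2, 1869/16]
→ [87, 114, 117]

query (2,1) [L1,L2] — begin 0,0,0
+L1 (α=1/7) → [106/7, 78/7, 244/7]
+L2 (α=1/2) → [67/7, 774/7, 1931/14]
→ [10, 111, 138]

query (2,0) [L1,L2,L3] — begin 0,0,0
+L1 (α=1) → [193, 108, 254]
+L2 (α=1/4) → [729/4, 455/4, 937/4]
+L3 (α=1/6) → [4637/24, 2843/24, 5021/24]
→ [193, 118, 209]

query (1,0) [L1,L2,L3,L4] — begin 0,0,0
+L1 (α=1/3) → [230/3, 127/3, 73/3]
+L2 (α=1/3) → [535/9, 1019/9, 770/9]
+L3 (α=0) → [535/9, 1019/9, 770/9]
+L4 (α=1/3) → [2753/27, 2920/27, 2026/27]
= [102, 108, 75]

at x=2,y=1 over L1,L2,L3,L5:
+L1 (α=1/7) → [106/7, 78/7, 244/7]
+L2 (α=1/2) → [67/7, 774/7, 1931/14]
+L3 (α=0) → [67/7, 774/7, 1931/14]
+L5 (α=5/8) → [852/7, 3611/28, 13353/112]
= [122, 129, 119]

query (0,0) [L1,L2,L3,L5] — begin 0,0,0
+L1 (α=1/4) → [69/4, 57, 105/4]
+L2 (α=1/3) → [577/6, 39, 353/6]
+L3 (α=2/3) → [3073/18, 45, 449/18]
+L5 (α=2/5) → [5497/30, 373/5, 301/6]
= [183, 75, 50]

query (2,0) [L1,L2,L3,L5] — begin 0,0,0
after L1 α=1: [193, 108, 254]
after L2 α=1/4: [729/4, 455/4, 937/4]
after L3 α=1/6: [4637/24, 2843/24, 5021/24]
after L5 α=1/8: [38147/192, 24749/192, 40811/192]
rounded: [199, 129, 213]


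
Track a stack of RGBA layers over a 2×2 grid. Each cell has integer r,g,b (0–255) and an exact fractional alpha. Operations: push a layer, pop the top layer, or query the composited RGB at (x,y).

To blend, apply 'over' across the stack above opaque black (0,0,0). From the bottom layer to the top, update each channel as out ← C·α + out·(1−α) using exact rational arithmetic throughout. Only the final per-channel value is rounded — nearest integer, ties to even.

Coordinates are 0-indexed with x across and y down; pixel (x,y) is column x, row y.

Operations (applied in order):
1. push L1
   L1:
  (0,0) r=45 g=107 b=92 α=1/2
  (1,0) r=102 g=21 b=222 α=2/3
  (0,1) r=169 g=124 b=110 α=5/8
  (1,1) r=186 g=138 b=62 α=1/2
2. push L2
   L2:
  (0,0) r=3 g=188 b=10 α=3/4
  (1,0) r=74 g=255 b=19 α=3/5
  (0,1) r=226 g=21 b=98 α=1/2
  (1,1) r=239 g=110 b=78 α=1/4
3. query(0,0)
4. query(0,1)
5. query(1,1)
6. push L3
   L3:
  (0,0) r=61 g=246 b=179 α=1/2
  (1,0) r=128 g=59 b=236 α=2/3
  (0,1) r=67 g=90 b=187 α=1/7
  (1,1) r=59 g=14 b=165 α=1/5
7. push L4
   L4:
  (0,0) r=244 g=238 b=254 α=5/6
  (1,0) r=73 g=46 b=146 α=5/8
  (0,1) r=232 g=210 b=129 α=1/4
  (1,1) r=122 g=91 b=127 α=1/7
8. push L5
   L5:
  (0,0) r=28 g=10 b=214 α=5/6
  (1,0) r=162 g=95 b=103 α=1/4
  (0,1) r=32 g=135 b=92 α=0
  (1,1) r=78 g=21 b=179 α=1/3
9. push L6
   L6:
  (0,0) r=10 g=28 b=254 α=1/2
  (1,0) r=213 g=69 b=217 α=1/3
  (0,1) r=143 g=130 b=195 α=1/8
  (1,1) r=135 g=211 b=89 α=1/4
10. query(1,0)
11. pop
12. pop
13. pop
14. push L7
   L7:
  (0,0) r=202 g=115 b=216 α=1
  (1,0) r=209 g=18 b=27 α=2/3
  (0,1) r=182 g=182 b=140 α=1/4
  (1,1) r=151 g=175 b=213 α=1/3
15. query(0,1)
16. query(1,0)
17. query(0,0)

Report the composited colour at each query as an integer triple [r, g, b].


at x=0,y=0 over L1,L2:
L1 α=1/2: [45/2, 107/2, 46]
L2 α=3/4: [63/8, 1235/8, 19]
rounded: [8, 154, 19]

query (0,1) [L1,L2] — begin 0,0,0
L1 α=5/8: [845/8, 155/2, 275/4]
L2 α=1/2: [2653/16, 197/4, 667/8]
rounded: [166, 49, 83]

query (1,1) [L1,L2] — begin 0,0,0
L1 α=1/2: [93, 69, 31]
L2 α=1/4: [259/2, 317/4, 171/4]
rounded: [130, 79, 43]

query (1,0) [L1,L2,L3,L4,L5,L6] — begin 0,0,0
after L1 α=2/3: [68, 14, 148]
after L2 α=3/5: [358/5, 793/5, 353/5]
after L3 α=2/3: [546/5, 461/5, 2713/15]
after L4 α=5/8: [3463/40, 2533/40, 6363/40]
after L5 α=1/4: [16869/160, 11399/160, 23209/160]
after L6 α=1/3: [11303/80, 16919/240, 13523/80]
→ [141, 70, 169]

at x=0,y=1 over L1,L2,L3,L7:
+L1 (α=5/8) → [845/8, 155/2, 275/4]
+L2 (α=1/2) → [2653/16, 197/4, 667/8]
+L3 (α=1/7) → [8495/56, 771/14, 2749/28]
+L7 (α=1/4) → [35677/224, 4861/56, 12167/112]
→ [159, 87, 109]

at x=1,y=0 over L1,L2,L3,L7:
L1 α=2/3: [68, 14, 148]
L2 α=3/5: [358/5, 793/5, 353/5]
L3 α=2/3: [546/5, 461/5, 2713/15]
L7 α=2/3: [2636/15, 641/15, 3523/45]
= [176, 43, 78]

(0,0) stack=L1,L2,L3,L7; from [0,0,0]:
L1 α=1/2: [45/2, 107/2, 46]
L2 α=3/4: [63/8, 1235/8, 19]
L3 α=1/2: [551/16, 3203/16, 99]
L7 α=1: [202, 115, 216]
rounded: [202, 115, 216]
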